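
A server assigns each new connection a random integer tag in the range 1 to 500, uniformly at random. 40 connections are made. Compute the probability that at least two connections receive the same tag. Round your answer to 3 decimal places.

It's easier to compute the probability that all 40 are distinct.
P(all distinct) = 500/500 · 499/500 · ··· · 461/500 ≈ 0.201.
So the probability of at least one match is 1 − 0.201 = 0.799.

0.799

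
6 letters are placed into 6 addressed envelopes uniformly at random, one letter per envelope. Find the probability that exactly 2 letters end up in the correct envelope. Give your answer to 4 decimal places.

0.1875

Choose which 2 of the 6 are fixed: C(6,2) = 15 ways.
The remaining 4 must have no fixed point: D(4) = 9.
P = 15·9/720 = 3/16 ≈ 0.1875.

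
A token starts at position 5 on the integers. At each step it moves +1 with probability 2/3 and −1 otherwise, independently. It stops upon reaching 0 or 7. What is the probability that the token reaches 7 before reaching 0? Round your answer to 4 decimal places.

Let r = q/p = (1/3)/(2/3) = 1/2. The recurrence P(i) = p·P(i+1) + q·P(i−1) with P(0)=0, P(7)=1 gives P(i) = (1 − r^i)/(1 − r^7).
P(5) = (1 − (1/2)^5) / (1 − (1/2)^7) = 124/127 ≈ 0.9764.

0.9764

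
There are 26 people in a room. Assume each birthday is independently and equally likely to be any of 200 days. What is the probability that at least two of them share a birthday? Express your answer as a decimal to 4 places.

It's easier to compute the probability that all 26 are distinct.
P(all distinct) = 200/200 · 199/200 · ··· · 175/200 ≈ 0.1829.
So the probability of at least one match is 1 − 0.1829 = 0.8171.

0.8171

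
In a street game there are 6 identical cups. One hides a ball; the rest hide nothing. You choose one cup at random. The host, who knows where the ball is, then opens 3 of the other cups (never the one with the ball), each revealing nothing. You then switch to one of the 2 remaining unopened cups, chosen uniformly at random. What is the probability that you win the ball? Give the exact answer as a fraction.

5/12

Your original cup holds the ball with probability 1/6, so the other 5 collectively hold it with probability 5/6.
The host can always find 3 empty cups to open, so the reveals don't change that 5/6; it is now spread over the 2 remaining unopened cups.
P(win by switching) = (5/6) · (1/2) = 5/12.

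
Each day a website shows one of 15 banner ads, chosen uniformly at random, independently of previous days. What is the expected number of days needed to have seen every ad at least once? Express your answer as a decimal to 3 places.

After i distinct types are collected, each trial gives a new one with probability (15−i)/15, so the expected wait for the next new type is 15/(15−i).
E = 15/15 + 15/14 + 15/13 + 15/12 + 15/11 + 15/10 + 15/9 + 15/8 + 15/7 + 15/6 + 15/5 + 15/4 + 15/3 + 15/2 + 15/1 = 1195757/24024 ≈ 49.773.

49.773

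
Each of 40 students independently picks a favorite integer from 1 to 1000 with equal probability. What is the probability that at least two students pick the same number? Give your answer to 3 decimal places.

It's easier to compute the probability that all 40 are distinct.
P(all distinct) = 1000/1000 · 999/1000 · ··· · 961/1000 ≈ 0.454.
So the probability of at least one match is 1 − 0.454 = 0.546.

0.546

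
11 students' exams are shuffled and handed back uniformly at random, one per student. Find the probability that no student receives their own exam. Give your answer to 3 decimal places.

0.368

This is the derangement probability: permutations of 11 with no fixed point.
D(11) = 11! · (1 − 1/1! + 1/2! − ··· + (−1)^11/11!) = 14684570.
P = 14684570/39916800 = 1468457/3991680 ≈ 0.368.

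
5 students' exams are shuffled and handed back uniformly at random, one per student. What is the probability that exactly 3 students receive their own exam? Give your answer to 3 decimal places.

Choose which 3 of the 5 are fixed: C(5,3) = 10 ways.
The remaining 2 must have no fixed point: D(2) = 1.
P = 10·1/120 = 1/12 ≈ 0.083.

0.083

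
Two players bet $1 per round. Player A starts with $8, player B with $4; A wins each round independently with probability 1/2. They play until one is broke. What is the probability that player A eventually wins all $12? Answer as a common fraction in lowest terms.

2/3

With a fair step, P(i) = ½P(i−1) + ½P(i+1) with P(0)=0, P(12)=1 has the linear solution P(i) = i/12.
P(8) = 8/12 = 2/3.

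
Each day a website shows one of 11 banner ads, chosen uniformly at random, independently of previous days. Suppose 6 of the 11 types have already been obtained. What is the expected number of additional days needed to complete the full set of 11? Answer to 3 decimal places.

25.117

Starting from 6 distinct types, each trial gives a new one with probability (11−i)/11 when i types are held, so the wait for the next new type is 11/(11−i).
E = 11/5 + 11/4 + 11/3 + 11/2 + 11/1 = 1507/60 ≈ 25.117.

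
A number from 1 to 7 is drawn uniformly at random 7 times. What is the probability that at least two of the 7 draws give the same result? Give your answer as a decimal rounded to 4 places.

P(all 7 different) = 7/7 · 6/7 · ··· · 1/7 ≈ 0.0061.
P(at least two equal) = 1 − 0.0061 = 0.9939.

0.9939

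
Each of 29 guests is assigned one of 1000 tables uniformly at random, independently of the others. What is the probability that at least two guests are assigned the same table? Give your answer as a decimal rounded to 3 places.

0.336

It's easier to compute the probability that all 29 are distinct.
P(all distinct) = 1000/1000 · 999/1000 · ··· · 972/1000 ≈ 0.664.
So the probability of at least one match is 1 − 0.664 = 0.336.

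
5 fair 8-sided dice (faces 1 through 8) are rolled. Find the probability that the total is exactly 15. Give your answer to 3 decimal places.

0.028

There are 8^5 = 32768 equally likely outcomes.
The number of ordered 5-tuples from {1,…,8} summing to 15 is 926.
P(sum = 15) = 926/32768 = 463/16384 ≈ 0.028.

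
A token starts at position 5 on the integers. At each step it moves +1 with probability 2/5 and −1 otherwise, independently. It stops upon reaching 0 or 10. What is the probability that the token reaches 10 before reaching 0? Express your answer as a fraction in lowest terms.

Let r = q/p = (3/5)/(2/5) = 3/2. The recurrence P(i) = p·P(i+1) + q·P(i−1) with P(0)=0, P(10)=1 gives P(i) = (1 − r^i)/(1 − r^10).
P(5) = (1 − (3/2)^5) / (1 − (3/2)^10) = 32/275.

32/275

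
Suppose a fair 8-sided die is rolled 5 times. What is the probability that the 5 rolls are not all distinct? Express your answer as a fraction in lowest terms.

P(all 5 different) = 8/8 · 7/8 · ··· · 4/8 = 105/512.
P(at least two equal) = 1 − 105/512 = 407/512.

407/512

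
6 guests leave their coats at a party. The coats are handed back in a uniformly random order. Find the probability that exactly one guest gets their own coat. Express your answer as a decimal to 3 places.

0.367

Choose which one is fixed: C(6,1) = 6 ways.
The remaining 5 must have no fixed point: D(5) = 44.
P = 6·44/720 = 11/30 ≈ 0.367.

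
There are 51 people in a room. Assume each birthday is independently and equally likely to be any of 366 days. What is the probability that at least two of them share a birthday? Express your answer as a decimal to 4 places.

It's easier to compute the probability that all 51 are distinct.
P(all distinct) = 366/366 · 365/366 · ··· · 316/366 ≈ 0.0258.
So the probability of at least one match is 1 − 0.0258 = 0.9742.

0.9742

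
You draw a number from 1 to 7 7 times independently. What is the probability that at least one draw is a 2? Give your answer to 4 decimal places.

P(no draw is a 2) = (6/7)^7 ≈ 0.3399.
P(at least one) = 1 − 0.3399 = 0.6601.

0.6601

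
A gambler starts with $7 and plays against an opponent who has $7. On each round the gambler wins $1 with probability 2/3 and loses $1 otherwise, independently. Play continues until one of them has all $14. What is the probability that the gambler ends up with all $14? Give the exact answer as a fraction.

128/129

Let r = q/p = (1/3)/(2/3) = 1/2. The recurrence P(i) = p·P(i+1) + q·P(i−1) with P(0)=0, P(14)=1 gives P(i) = (1 − r^i)/(1 − r^14).
P(7) = (1 − (1/2)^7) / (1 − (1/2)^14) = 128/129.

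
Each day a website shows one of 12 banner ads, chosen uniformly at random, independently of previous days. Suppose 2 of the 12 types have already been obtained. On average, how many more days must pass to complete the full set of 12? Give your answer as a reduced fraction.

Starting from 2 distinct types, each trial gives a new one with probability (12−i)/12 when i types are held, so the wait for the next new type is 12/(12−i).
E = 12/10 + 12/9 + 12/8 + 12/7 + 12/6 + 12/5 + 12/4 + 12/3 + 12/2 + 12/1 = 7381/210.

7381/210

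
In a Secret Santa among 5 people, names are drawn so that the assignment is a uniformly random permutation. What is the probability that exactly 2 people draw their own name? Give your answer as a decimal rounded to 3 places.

0.167

Choose which 2 of the 5 are fixed: C(5,2) = 10 ways.
The remaining 3 must have no fixed point: D(3) = 2.
P = 10·2/120 = 1/6 ≈ 0.167.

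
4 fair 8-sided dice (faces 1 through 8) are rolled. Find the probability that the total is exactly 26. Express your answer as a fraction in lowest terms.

21/1024

There are 8^4 = 4096 equally likely outcomes.
The number of ordered 4-tuples from {1,…,8} summing to 26 is 84.
P(sum = 26) = 84/4096 = 21/1024.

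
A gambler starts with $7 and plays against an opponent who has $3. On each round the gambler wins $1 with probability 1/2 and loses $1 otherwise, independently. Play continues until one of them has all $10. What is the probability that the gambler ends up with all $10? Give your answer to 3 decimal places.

0.700

With a fair step, P(i) = ½P(i−1) + ½P(i+1) with P(0)=0, P(10)=1 has the linear solution P(i) = i/10.
P(7) = 7/10 ≈ 0.700.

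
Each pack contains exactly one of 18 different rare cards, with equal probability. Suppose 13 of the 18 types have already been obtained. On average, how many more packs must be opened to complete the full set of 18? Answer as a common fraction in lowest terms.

Starting from 13 distinct types, each trial gives a new one with probability (18−i)/18 when i types are held, so the wait for the next new type is 18/(18−i).
E = 18/5 + 18/4 + 18/3 + 18/2 + 18/1 = 411/10.

411/10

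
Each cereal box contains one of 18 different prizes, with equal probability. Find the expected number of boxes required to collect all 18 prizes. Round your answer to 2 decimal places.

62.91

After i distinct types are collected, each trial gives a new one with probability (18−i)/18, so the expected wait for the next new type is 18/(18−i).
E = 18/18 + 18/17 + 18/16 + 18/15 + 18/14 + 18/13 + 18/12 + 18/11 + 18/10 + 18/9 + 18/8 + 18/7 + 18/6 + 18/5 + 18/4 + 18/3 + 18/2 + 18/1 = 42822903/680680 ≈ 62.91.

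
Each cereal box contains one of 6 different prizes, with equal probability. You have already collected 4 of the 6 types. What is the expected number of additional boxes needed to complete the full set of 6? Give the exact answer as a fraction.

9

Starting from 4 distinct types, each trial gives a new one with probability (6−i)/6 when i types are held, so the wait for the next new type is 6/(6−i).
E = 6/2 + 6/1 = 9.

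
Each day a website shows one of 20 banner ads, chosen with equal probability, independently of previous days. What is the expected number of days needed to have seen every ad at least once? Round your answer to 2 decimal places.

After i distinct types are collected, each trial gives a new one with probability (20−i)/20, so the expected wait for the next new type is 20/(20−i).
E = 20/20 + 20/19 + 20/18 + 20/17 + 20/16 + 20/15 + 20/14 + 20/13 + 20/12 + 20/11 + 20/10 + 20/9 + 20/8 + 20/7 + 20/6 + 20/5 + 20/4 + 20/3 + 20/2 + 20/1 = 279175675/3879876 ≈ 71.95.

71.95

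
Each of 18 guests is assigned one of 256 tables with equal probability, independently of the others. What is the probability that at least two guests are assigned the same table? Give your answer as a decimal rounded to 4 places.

0.4576

It's easier to compute the probability that all 18 are distinct.
P(all distinct) = 256/256 · 255/256 · ··· · 239/256 ≈ 0.5424.
So the probability of at least one match is 1 − 0.5424 = 0.4576.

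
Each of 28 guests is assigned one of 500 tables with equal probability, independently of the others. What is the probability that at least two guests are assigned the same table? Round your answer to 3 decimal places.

It's easier to compute the probability that all 28 are distinct.
P(all distinct) = 500/500 · 499/500 · ··· · 473/500 ≈ 0.463.
So the probability of at least one match is 1 − 0.463 = 0.537.

0.537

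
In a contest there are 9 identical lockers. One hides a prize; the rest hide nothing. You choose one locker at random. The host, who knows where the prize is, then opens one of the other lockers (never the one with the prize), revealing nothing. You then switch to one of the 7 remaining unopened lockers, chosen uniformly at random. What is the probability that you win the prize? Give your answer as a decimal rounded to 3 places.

Your original locker holds the prize with probability 1/9, so the other 8 collectively hold it with probability 8/9.
The host can always find an empty locker to open, so this doesn't change that 8/9; it is now spread over the 7 remaining unopened lockers.
P(win by switching) = (8/9) · (1/7) = 8/63 ≈ 0.127.

0.127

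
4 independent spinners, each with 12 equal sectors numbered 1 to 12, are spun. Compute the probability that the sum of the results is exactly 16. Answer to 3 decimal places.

There are 12^4 = 20736 equally likely outcomes.
The number of ordered 4-tuples from {1,…,12} summing to 16 is 451.
P(sum = 16) = 451/20736 ≈ 0.022.

0.022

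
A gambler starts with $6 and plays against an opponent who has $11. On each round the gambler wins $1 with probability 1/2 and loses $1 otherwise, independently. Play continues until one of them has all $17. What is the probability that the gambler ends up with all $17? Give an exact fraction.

With a fair step, P(i) = ½P(i−1) + ½P(i+1) with P(0)=0, P(17)=1 has the linear solution P(i) = i/17.
P(6) = 6/17.

6/17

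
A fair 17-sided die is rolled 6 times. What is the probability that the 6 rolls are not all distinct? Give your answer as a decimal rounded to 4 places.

P(all 6 different) = 17/17 · 16/17 · ··· · 12/17 ≈ 0.3692.
P(at least two equal) = 1 − 0.3692 = 0.6308.

0.6308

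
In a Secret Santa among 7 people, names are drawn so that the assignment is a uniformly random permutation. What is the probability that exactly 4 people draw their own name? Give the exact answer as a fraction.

Choose which 4 of the 7 are fixed: C(7,4) = 35 ways.
The remaining 3 must have no fixed point: D(3) = 2.
P = 35·2/5040 = 1/72.

1/72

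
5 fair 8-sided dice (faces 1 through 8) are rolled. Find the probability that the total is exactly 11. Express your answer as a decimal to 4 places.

0.0064

There are 8^5 = 32768 equally likely outcomes.
The number of ordered 5-tuples from {1,…,8} summing to 11 is 210.
P(sum = 11) = 210/32768 = 105/16384 ≈ 0.0064.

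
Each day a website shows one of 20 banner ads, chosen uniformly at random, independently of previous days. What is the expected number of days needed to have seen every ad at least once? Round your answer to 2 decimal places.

After i distinct types are collected, each trial gives a new one with probability (20−i)/20, so the expected wait for the next new type is 20/(20−i).
E = 20/20 + 20/19 + 20/18 + 20/17 + 20/16 + 20/15 + 20/14 + 20/13 + 20/12 + 20/11 + 20/10 + 20/9 + 20/8 + 20/7 + 20/6 + 20/5 + 20/4 + 20/3 + 20/2 + 20/1 = 279175675/3879876 ≈ 71.95.

71.95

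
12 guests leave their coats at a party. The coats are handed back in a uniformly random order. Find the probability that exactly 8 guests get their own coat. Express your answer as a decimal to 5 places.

Choose which 8 of the 12 are fixed: C(12,8) = 495 ways.
The remaining 4 must have no fixed point: D(4) = 9.
P = 495·9/479001600 = 1/107520 ≈ 0.00001.

0.00001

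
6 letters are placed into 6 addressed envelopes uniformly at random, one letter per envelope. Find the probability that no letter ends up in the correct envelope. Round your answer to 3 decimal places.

0.368

This is the derangement probability: permutations of 6 with no fixed point.
D(6) = 6! · (1 − 1/1! + 1/2! − ··· + (−1)^6/6!) = 265.
P = 265/720 = 53/144 ≈ 0.368.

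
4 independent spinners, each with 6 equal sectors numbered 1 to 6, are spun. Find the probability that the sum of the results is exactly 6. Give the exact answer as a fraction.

There are 6^4 = 1296 equally likely outcomes.
The number of ordered 4-tuples from {1,…,6} summing to 6 is 10.
P(sum = 6) = 10/1296 = 5/648.

5/648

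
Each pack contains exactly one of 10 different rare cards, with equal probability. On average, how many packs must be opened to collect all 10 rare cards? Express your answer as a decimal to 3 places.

29.290

After i distinct types are collected, each trial gives a new one with probability (10−i)/10, so the expected wait for the next new type is 10/(10−i).
E = 10/10 + 10/9 + 10/8 + 10/7 + 10/6 + 10/5 + 10/4 + 10/3 + 10/2 + 10/1 = 7381/252 ≈ 29.290.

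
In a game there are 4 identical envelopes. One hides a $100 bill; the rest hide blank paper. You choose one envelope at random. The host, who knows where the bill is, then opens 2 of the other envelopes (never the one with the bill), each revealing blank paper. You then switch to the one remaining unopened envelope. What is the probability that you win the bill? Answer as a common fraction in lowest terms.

Your original envelope holds the bill with probability 1/4, so the other 3 collectively hold it with probability 3/4.
The host can always find 2 empty envelopes to open, so the reveals don't change that 3/4; it is now spread over the 1 remaining unopened envelope.
P(win by switching) = (3/4) · (1/1) = 3/4.

3/4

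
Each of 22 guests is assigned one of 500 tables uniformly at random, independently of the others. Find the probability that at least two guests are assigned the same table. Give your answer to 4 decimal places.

0.3742

It's easier to compute the probability that all 22 are distinct.
P(all distinct) = 500/500 · 499/500 · ··· · 479/500 ≈ 0.6258.
So the probability of at least one match is 1 − 0.6258 = 0.3742.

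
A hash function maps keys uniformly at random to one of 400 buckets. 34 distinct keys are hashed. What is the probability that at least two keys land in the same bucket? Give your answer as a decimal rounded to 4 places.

0.7639

It's easier to compute the probability that all 34 are distinct.
P(all distinct) = 400/400 · 399/400 · ··· · 367/400 ≈ 0.2361.
So the probability of at least one match is 1 − 0.2361 = 0.7639.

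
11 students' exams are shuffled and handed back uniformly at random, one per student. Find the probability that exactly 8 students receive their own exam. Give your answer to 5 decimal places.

0.00001

Choose which 8 of the 11 are fixed: C(11,8) = 165 ways.
The remaining 3 must have no fixed point: D(3) = 2.
P = 165·2/39916800 = 1/120960 ≈ 0.00001.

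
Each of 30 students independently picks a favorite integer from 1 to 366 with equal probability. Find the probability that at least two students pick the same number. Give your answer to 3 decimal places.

0.705

It's easier to compute the probability that all 30 are distinct.
P(all distinct) = 366/366 · 365/366 · ··· · 337/366 ≈ 0.295.
So the probability of at least one match is 1 − 0.295 = 0.705.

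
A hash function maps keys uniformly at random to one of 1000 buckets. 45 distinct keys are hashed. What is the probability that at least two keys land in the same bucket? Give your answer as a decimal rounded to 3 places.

0.634

It's easier to compute the probability that all 45 are distinct.
P(all distinct) = 1000/1000 · 999/1000 · ··· · 956/1000 ≈ 0.366.
So the probability of at least one match is 1 − 0.366 = 0.634.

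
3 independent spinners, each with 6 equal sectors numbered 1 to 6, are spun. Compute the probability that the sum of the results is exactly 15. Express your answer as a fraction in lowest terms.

There are 6^3 = 216 equally likely outcomes.
The number of ordered 3-tuples from {1,…,6} summing to 15 is 10.
P(sum = 15) = 10/216 = 5/108.

5/108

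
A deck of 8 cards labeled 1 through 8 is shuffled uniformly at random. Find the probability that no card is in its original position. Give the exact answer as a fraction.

2119/5760

This is the derangement probability: permutations of 8 with no fixed point.
D(8) = 8! · (1 − 1/1! + 1/2! − ··· + (−1)^8/8!) = 14833.
P = 14833/40320 = 2119/5760.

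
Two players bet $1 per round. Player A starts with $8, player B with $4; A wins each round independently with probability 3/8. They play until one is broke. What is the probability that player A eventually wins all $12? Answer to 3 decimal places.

0.128

Let r = q/p = (5/8)/(3/8) = 5/3. The recurrence P(i) = p·P(i+1) + q·P(i−1) with P(0)=0, P(12)=1 gives P(i) = (1 − r^i)/(1 − r^12).
P(8) = (1 − (5/3)^8) / (1 − (5/3)^12) = 57186/447811 ≈ 0.128.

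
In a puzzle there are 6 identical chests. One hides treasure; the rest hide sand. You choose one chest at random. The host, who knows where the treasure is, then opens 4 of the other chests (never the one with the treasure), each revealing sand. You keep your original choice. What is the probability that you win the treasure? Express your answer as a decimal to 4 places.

The host can always open 4 empty chests regardless of your choice, so the reveals give no information about your original chest.
P(win by staying) = 1/6 ≈ 0.1667.

0.1667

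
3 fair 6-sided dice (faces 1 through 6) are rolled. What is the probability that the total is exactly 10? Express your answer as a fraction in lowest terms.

There are 6^3 = 216 equally likely outcomes.
The number of ordered 3-tuples from {1,…,6} summing to 10 is 27.
P(sum = 10) = 27/216 = 1/8.

1/8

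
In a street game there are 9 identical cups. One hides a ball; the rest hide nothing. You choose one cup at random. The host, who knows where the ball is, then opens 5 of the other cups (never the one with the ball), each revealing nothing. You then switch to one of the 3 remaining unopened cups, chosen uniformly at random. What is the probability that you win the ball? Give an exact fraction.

Your original cup holds the ball with probability 1/9, so the other 8 collectively hold it with probability 8/9.
The host can always find 5 empty cups to open, so the reveals don't change that 8/9; it is now spread over the 3 remaining unopened cups.
P(win by switching) = (8/9) · (1/3) = 8/27.

8/27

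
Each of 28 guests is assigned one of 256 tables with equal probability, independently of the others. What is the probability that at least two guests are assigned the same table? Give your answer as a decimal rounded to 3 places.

It's easier to compute the probability that all 28 are distinct.
P(all distinct) = 256/256 · 255/256 · ··· · 229/256 ≈ 0.216.
So the probability of at least one match is 1 − 0.216 = 0.784.

0.784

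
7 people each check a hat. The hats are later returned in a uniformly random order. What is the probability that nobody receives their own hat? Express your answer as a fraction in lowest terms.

103/280

This is the derangement probability: permutations of 7 with no fixed point.
D(7) = 7! · (1 − 1/1! + 1/2! − ··· + (−1)^7/7!) = 1854.
P = 1854/5040 = 103/280.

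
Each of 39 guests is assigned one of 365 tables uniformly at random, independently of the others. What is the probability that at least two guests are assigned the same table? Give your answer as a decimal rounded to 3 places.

0.878

It's easier to compute the probability that all 39 are distinct.
P(all distinct) = 365/365 · 364/365 · ··· · 327/365 ≈ 0.122.
So the probability of at least one match is 1 − 0.122 = 0.878.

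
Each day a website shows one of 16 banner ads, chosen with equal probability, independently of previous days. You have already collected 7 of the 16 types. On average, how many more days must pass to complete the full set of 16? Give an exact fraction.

14258/315

Starting from 7 distinct types, each trial gives a new one with probability (16−i)/16 when i types are held, so the wait for the next new type is 16/(16−i).
E = 16/9 + 16/8 + 16/7 + 16/6 + 16/5 + 16/4 + 16/3 + 16/2 + 16/1 = 14258/315.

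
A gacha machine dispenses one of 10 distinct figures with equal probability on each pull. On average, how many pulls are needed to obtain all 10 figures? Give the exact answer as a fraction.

After i distinct types are collected, each trial gives a new one with probability (10−i)/10, so the expected wait for the next new type is 10/(10−i).
E = 10/10 + 10/9 + 10/8 + 10/7 + 10/6 + 10/5 + 10/4 + 10/3 + 10/2 + 10/1 = 7381/252.

7381/252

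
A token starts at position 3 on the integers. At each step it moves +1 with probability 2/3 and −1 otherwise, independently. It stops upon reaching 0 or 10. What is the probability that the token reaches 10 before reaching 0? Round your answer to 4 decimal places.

Let r = q/p = (1/3)/(2/3) = 1/2. The recurrence P(i) = p·P(i+1) + q·P(i−1) with P(0)=0, P(10)=1 gives P(i) = (1 − r^i)/(1 − r^10).
P(3) = (1 − (1/2)^3) / (1 − (1/2)^10) = 896/1023 ≈ 0.8759.

0.8759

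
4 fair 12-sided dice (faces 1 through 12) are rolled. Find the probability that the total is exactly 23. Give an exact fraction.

There are 12^4 = 20736 equally likely outcomes.
The number of ordered 4-tuples from {1,…,12} summing to 23 is 1060.
P(sum = 23) = 1060/20736 = 265/5184.

265/5184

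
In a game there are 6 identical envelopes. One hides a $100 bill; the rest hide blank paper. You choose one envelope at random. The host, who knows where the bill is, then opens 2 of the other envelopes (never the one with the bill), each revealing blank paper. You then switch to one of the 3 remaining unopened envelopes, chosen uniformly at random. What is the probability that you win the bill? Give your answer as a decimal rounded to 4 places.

0.2778

Your original envelope holds the bill with probability 1/6, so the other 5 collectively hold it with probability 5/6.
The host can always find 2 empty envelopes to open, so the reveals don't change that 5/6; it is now spread over the 3 remaining unopened envelopes.
P(win by switching) = (5/6) · (1/3) = 5/18 ≈ 0.2778.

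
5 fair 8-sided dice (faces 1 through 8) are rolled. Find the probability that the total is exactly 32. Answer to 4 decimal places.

There are 8^5 = 32768 equally likely outcomes.
The number of ordered 5-tuples from {1,…,8} summing to 32 is 490.
P(sum = 32) = 490/32768 = 245/16384 ≈ 0.0150.

0.0150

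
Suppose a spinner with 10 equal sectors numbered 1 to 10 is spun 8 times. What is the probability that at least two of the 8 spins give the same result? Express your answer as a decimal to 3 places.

P(all 8 different) = 10/10 · 9/10 · ··· · 3/10 ≈ 0.018.
P(at least two equal) = 1 − 0.018 = 0.982.

0.982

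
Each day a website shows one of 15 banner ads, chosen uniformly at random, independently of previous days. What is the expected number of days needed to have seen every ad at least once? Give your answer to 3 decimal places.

49.773

After i distinct types are collected, each trial gives a new one with probability (15−i)/15, so the expected wait for the next new type is 15/(15−i).
E = 15/15 + 15/14 + 15/13 + 15/12 + 15/11 + 15/10 + 15/9 + 15/8 + 15/7 + 15/6 + 15/5 + 15/4 + 15/3 + 15/2 + 15/1 = 1195757/24024 ≈ 49.773.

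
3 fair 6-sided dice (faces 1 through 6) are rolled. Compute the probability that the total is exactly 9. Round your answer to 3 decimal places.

0.116

There are 6^3 = 216 equally likely outcomes.
The number of ordered 3-tuples from {1,…,6} summing to 9 is 25.
P(sum = 9) = 25/216 ≈ 0.116.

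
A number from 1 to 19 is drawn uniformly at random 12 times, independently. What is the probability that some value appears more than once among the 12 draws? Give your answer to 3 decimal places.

0.989

P(all 12 different) = 19/19 · 18/19 · ··· · 8/19 ≈ 0.011.
P(at least two equal) = 1 − 0.011 = 0.989.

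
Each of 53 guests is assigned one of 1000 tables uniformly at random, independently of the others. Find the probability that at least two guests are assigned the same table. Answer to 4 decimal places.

0.7541

It's easier to compute the probability that all 53 are distinct.
P(all distinct) = 1000/1000 · 999/1000 · ··· · 948/1000 ≈ 0.2459.
So the probability of at least one match is 1 − 0.2459 = 0.7541.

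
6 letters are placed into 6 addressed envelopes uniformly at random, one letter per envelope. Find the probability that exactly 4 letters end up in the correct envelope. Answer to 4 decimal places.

Choose which 4 of the 6 are fixed: C(6,4) = 15 ways.
The remaining 2 must have no fixed point: D(2) = 1.
P = 15·1/720 = 1/48 ≈ 0.0208.

0.0208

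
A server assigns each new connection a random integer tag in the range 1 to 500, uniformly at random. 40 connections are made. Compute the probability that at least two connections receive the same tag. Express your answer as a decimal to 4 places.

0.7987

It's easier to compute the probability that all 40 are distinct.
P(all distinct) = 500/500 · 499/500 · ··· · 461/500 ≈ 0.2013.
So the probability of at least one match is 1 − 0.2013 = 0.7987.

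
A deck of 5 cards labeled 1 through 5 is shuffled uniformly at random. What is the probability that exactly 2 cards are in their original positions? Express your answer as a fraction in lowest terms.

1/6

Choose which 2 of the 5 are fixed: C(5,2) = 10 ways.
The remaining 3 must have no fixed point: D(3) = 2.
P = 10·2/120 = 1/6.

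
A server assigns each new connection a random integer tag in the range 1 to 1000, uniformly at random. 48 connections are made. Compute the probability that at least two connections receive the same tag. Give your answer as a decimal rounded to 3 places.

It's easier to compute the probability that all 48 are distinct.
P(all distinct) = 1000/1000 · 999/1000 · ··· · 953/1000 ≈ 0.318.
So the probability of at least one match is 1 − 0.318 = 0.682.

0.682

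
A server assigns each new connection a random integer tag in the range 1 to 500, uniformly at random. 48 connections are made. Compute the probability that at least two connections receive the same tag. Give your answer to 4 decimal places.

It's easier to compute the probability that all 48 are distinct.
P(all distinct) = 500/500 · 499/500 · ··· · 453/500 ≈ 0.0972.
So the probability of at least one match is 1 − 0.0972 = 0.9028.

0.9028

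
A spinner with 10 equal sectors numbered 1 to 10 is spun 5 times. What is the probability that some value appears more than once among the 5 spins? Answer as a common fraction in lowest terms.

P(all 5 different) = 10/10 · 9/10 · ··· · 6/10 = 189/625.
P(at least two equal) = 1 − 189/625 = 436/625.

436/625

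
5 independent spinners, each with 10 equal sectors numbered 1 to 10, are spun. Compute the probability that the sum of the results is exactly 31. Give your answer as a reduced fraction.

There are 10^5 = 100000 equally likely outcomes.
The number of ordered 5-tuples from {1,…,10} summing to 31 is 5280.
P(sum = 31) = 5280/100000 = 33/625.

33/625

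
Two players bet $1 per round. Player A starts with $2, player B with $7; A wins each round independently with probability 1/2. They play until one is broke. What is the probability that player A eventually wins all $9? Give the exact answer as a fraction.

With a fair step, P(i) = ½P(i−1) + ½P(i+1) with P(0)=0, P(9)=1 has the linear solution P(i) = i/9.
P(2) = 2/9.

2/9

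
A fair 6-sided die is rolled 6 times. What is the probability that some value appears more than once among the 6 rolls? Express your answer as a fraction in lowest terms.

319/324

P(all 6 different) = 6/6 · 5/6 · ··· · 1/6 = 5/324.
P(at least two equal) = 1 − 5/324 = 319/324.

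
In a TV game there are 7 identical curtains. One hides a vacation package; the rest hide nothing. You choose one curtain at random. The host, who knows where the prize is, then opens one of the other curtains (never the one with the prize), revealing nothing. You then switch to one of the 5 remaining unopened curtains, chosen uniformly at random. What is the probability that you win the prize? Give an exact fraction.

Your original curtain holds the prize with probability 1/7, so the other 6 collectively hold it with probability 6/7.
The host can always find an empty curtain to open, so this doesn't change that 6/7; it is now spread over the 5 remaining unopened curtains.
P(win by switching) = (6/7) · (1/5) = 6/35.

6/35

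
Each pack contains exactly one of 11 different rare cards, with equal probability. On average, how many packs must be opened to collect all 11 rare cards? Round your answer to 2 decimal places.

After i distinct types are collected, each trial gives a new one with probability (11−i)/11, so the expected wait for the next new type is 11/(11−i).
E = 11/11 + 11/10 + 11/9 + 11/8 + 11/7 + 11/6 + 11/5 + 11/4 + 11/3 + 11/2 + 11/1 = 83711/2520 ≈ 33.22.

33.22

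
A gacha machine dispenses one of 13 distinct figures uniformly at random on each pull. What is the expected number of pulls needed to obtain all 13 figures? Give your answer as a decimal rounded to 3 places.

After i distinct types are collected, each trial gives a new one with probability (13−i)/13, so the expected wait for the next new type is 13/(13−i).
E = 13/13 + 13/12 + 13/11 + 13/10 + 13/9 + 13/8 + 13/7 + 13/6 + 13/5 + 13/4 + 13/3 + 13/2 + 13/1 = 1145993/27720 ≈ 41.342.

41.342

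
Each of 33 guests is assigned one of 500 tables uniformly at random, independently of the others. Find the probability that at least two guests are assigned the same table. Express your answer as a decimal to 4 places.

0.6603

It's easier to compute the probability that all 33 are distinct.
P(all distinct) = 500/500 · 499/500 · ··· · 468/500 ≈ 0.3397.
So the probability of at least one match is 1 − 0.3397 = 0.6603.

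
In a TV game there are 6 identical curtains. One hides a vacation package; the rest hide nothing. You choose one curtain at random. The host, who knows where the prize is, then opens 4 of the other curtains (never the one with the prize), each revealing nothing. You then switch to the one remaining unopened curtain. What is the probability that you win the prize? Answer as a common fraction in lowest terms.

5/6

Your original curtain holds the prize with probability 1/6, so the other 5 collectively hold it with probability 5/6.
The host can always find 4 empty curtains to open, so the reveals don't change that 5/6; it is now spread over the 1 remaining unopened curtain.
P(win by switching) = (5/6) · (1/1) = 5/6.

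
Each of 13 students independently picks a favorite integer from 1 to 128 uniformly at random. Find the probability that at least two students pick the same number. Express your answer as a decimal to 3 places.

It's easier to compute the probability that all 13 are distinct.
P(all distinct) = 128/128 · 127/128 · ··· · 116/128 ≈ 0.532.
So the probability of at least one match is 1 − 0.532 = 0.468.

0.468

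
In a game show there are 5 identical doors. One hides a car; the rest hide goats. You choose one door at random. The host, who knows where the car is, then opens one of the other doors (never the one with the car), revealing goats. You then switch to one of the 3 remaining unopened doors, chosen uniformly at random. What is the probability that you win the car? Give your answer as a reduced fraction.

Your original door holds the car with probability 1/5, so the other 4 collectively hold it with probability 4/5.
The host can always find an empty door to open, so this doesn't change that 4/5; it is now spread over the 3 remaining unopened doors.
P(win by switching) = (4/5) · (1/3) = 4/15.

4/15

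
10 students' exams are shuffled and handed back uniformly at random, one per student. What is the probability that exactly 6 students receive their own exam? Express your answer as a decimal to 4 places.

0.0005

Choose which 6 of the 10 are fixed: C(10,6) = 210 ways.
The remaining 4 must have no fixed point: D(4) = 9.
P = 210·9/3628800 = 1/1920 ≈ 0.0005.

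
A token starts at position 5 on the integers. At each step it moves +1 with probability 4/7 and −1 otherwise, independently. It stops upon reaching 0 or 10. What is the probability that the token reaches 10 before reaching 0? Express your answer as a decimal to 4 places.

0.8082

Let r = q/p = (3/7)/(4/7) = 3/4. The recurrence P(i) = p·P(i+1) + q·P(i−1) with P(0)=0, P(10)=1 gives P(i) = (1 − r^i)/(1 − r^10).
P(5) = (1 − (3/4)^5) / (1 − (3/4)^10) = 1024/1267 ≈ 0.8082.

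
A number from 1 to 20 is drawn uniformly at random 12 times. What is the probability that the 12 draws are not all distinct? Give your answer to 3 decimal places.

P(all 12 different) = 20/20 · 19/20 · ··· · 9/20 ≈ 0.015.
P(at least two equal) = 1 − 0.015 = 0.985.

0.985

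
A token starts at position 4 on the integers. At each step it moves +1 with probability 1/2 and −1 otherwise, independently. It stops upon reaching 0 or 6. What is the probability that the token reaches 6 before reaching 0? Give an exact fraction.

2/3

With a fair step, P(i) = ½P(i−1) + ½P(i+1) with P(0)=0, P(6)=1 has the linear solution P(i) = i/6.
P(4) = 4/6 = 2/3.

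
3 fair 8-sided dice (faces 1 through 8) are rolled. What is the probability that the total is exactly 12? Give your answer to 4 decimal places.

0.0898

There are 8^3 = 512 equally likely outcomes.
The number of ordered 3-tuples from {1,…,8} summing to 12 is 46.
P(sum = 12) = 46/512 = 23/256 ≈ 0.0898.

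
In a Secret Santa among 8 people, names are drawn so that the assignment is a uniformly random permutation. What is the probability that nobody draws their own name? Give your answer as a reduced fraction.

This is the derangement probability: permutations of 8 with no fixed point.
D(8) = 8! · (1 − 1/1! + 1/2! − ··· + (−1)^8/8!) = 14833.
P = 14833/40320 = 2119/5760.

2119/5760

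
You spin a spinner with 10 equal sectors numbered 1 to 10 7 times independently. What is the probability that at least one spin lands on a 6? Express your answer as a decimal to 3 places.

0.522

P(no spin lands on a 6) = (9/10)^7 ≈ 0.478.
P(at least one) = 1 − 0.478 = 0.522.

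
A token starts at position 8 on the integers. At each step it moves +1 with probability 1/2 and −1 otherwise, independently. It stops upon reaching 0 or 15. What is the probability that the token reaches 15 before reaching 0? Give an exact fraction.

With a fair step, P(i) = ½P(i−1) + ½P(i+1) with P(0)=0, P(15)=1 has the linear solution P(i) = i/15.
P(8) = 8/15.

8/15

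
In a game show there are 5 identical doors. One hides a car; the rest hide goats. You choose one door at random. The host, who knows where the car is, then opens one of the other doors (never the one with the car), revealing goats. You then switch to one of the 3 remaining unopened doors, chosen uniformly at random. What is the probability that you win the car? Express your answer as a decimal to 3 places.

0.267

Your original door holds the car with probability 1/5, so the other 4 collectively hold it with probability 4/5.
The host can always find an empty door to open, so this doesn't change that 4/5; it is now spread over the 3 remaining unopened doors.
P(win by switching) = (4/5) · (1/3) = 4/15 ≈ 0.267.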